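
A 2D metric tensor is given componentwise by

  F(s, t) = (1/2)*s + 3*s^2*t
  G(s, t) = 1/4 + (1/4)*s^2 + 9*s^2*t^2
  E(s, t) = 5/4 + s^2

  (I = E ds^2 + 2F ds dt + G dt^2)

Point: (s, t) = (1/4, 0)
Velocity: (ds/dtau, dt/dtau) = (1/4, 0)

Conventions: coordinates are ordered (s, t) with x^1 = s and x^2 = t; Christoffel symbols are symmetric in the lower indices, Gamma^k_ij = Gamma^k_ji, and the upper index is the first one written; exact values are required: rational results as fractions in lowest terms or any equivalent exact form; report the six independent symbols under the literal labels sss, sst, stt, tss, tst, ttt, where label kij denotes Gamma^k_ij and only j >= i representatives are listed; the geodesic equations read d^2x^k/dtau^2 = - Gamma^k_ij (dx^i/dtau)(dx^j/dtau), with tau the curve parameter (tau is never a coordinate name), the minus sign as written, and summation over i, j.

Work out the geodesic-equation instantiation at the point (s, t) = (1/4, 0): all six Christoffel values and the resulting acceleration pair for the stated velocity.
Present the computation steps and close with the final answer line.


E = 21/16, F = 1/8, G = 17/64 at the point
E_s = 1/2, E_t = 0, F_s = 1/2, F_t = 3/16, G_s = 1/8, G_t = 0
EG - F^2 = 341/1024;  g^inv = (1024/341) * [[17/64, -1/8], [-1/8, 21/16]]
first-kind symbols [ij,l] = (1/2)(d_i g_jl + d_j g_il - d_l g_ij): [ss,s] = E_s/2 = 1/4, [ss,t] = F_s - E_t/2 = 1/2, [st,s] = E_t/2 = 0, [st,t] = G_s/2 = 1/16, [tt,s] = F_t - G_s/2 = 1/8, [tt,t] = G_t/2 = 0
Gamma^s_ij = (G*[ij,s] - F*[ij,t])/(EG - F^2), Gamma^t_ij = (E*[ij,t] - F*[ij,s])/(EG - F^2)
Gamma_sss = 4/341, Gamma_sst = -8/341, Gamma_stt = 34/341, Gamma_tss = 640/341, Gamma_tst = 84/341, Gamma_ttt = -16/341
d^2s/dtau^2 = -(Gamma_sss*(1/4)^2 + 2*Gamma_sst*(1/4)*(0) + Gamma_stt*(0)^2) = -1/1364
d^2t/dtau^2 = -(Gamma_tss*(1/4)^2 + 2*Gamma_tst*(1/4)*(0) + Gamma_ttt*(0)^2) = -40/341

Answer: Gamma_sss = 4/341, Gamma_sst = -8/341, Gamma_stt = 34/341, Gamma_tss = 640/341, Gamma_tst = 84/341, Gamma_ttt = -16/341; accelerations (d^2s/dtau^2, d^2t/dtau^2) = (-1/1364, -40/341)


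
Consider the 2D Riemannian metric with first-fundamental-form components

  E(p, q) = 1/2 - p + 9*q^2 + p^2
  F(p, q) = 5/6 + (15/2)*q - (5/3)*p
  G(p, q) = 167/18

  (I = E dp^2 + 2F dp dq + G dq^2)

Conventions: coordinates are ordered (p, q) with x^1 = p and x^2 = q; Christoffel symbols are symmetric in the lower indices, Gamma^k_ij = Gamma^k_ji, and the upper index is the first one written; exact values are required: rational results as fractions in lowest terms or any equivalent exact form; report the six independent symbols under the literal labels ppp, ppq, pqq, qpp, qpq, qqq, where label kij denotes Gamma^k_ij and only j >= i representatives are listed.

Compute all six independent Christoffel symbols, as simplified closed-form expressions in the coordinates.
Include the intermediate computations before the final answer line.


E = 1/2 - p + 9*q^2 + p^2; F = 5/6 + (15/2)*q - (5/3)*p; G = 167/18
Gamma^k_ij = (1/2) g^{kl} (d_i g_jl + d_j g_il - d_l g_ij), with g^inv = (1/(EG-F^2)) [[G, -F], [-F, E]]
first partials: E_p = -1 + 2*p, E_q = 18*q, F_p = -5/3, F_q = 15/2, G_p = 0, G_q = 0
D = EG - F^2 = 71/18 - (25/2)*q - (13/2)*p + (109/4)*q^2 + 25*p*q + (13/2)*p^2
expanded: Gamma^p_pp = (G E_p - 2F F_p + F E_q)/(2D), Gamma^p_pq = (G E_q - F G_p)/(2D), Gamma^p_qq = (2G F_q - G G_p - F G_q)/(2D), Gamma^q_pp = (2E F_p - E E_q - F E_p)/(2D), Gamma^q_pq = (E G_p - F E_q)/(2D), Gamma^q_qq = (E G_q - 2F F_q + F G_p)/(2D); substitute and cancel common factors

Answer: Gamma_ppp = (-540*p*q + 234*p + 2430*q^2 + 720*q - 117)/(234*p^2 + 900*p*q - 234*p + 981*q^2 - 450*q + 142), Gamma_ppq = 3006*q/(234*p^2 + 900*p*q - 234*p + 981*q^2 - 450*q + 142), Gamma_pqq = 2505/(234*p^2 + 900*p*q - 234*p + 981*q^2 - 450*q + 142), Gamma_qpp = (-324*p^2*q + 54*p*q - 2916*q^3 - 540*q^2 - 27*q - 15)/(234*p^2 + 900*p*q - 234*p + 981*q^2 - 450*q + 142), Gamma_qpq = (540*p*q - 2430*q^2 - 270*q)/(234*p^2 + 900*p*q - 234*p + 981*q^2 - 450*q + 142), Gamma_qqq = (450*p - 2025*q - 225)/(234*p^2 + 900*p*q - 234*p + 981*q^2 - 450*q + 142)


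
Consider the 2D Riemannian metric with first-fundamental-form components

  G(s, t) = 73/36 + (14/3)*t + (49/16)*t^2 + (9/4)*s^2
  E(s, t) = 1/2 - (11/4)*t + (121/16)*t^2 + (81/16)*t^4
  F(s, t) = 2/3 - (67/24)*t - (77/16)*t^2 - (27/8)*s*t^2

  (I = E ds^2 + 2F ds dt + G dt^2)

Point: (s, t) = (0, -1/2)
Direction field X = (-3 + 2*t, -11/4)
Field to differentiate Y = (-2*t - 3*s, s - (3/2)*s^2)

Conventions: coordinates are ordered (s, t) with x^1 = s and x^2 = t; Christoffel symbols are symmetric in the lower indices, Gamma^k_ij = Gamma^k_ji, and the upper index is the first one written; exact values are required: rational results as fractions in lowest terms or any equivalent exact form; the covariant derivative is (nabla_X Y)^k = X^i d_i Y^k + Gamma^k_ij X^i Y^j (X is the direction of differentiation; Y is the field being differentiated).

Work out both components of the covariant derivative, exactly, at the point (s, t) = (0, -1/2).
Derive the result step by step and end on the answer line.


E = 1045/256, F = 55/64, G = 265/576 at the point
E_s = 0, E_t = -411/32, F_s = -27/32, F_t = 97/48, G_s = 0, G_t = 77/48
EG - F^2 = 168025/147456;  g^inv = (147456/168025) * [[265/576, -55/64], [-55/64, 1045/256]]
first-kind symbols [ij,l] = (1/2)(d_i g_jl + d_j g_il - d_l g_ij): [ss,s] = E_s/2 = 0, [ss,t] = F_s - E_t/2 = 357/64, [st,s] = E_t/2 = -411/64, [st,t] = G_s/2 = 0, [tt,s] = F_t - G_s/2 = 97/48, [tt,t] = G_t/2 = 77/96
Gamma^s_ij = (G*[ij,s] - F*[ij,t])/(EG - F^2), Gamma^t_ij = (E*[ij,t] - F*[ij,s])/(EG - F^2)
Gamma_sss = -12852/3055, Gamma_sst = -87132/33605, Gamma_stt = 21272/100815, Gamma_tss = 61047/3055, Gamma_tst = 14796/3055, Gamma_ttt = 4122/3055
X = (-4, -11/4), Y = (1, 0) at the point

Answer: (nabla_X Y)^s = 253307/6110, (nabla_X Y)^t = -297097/3055


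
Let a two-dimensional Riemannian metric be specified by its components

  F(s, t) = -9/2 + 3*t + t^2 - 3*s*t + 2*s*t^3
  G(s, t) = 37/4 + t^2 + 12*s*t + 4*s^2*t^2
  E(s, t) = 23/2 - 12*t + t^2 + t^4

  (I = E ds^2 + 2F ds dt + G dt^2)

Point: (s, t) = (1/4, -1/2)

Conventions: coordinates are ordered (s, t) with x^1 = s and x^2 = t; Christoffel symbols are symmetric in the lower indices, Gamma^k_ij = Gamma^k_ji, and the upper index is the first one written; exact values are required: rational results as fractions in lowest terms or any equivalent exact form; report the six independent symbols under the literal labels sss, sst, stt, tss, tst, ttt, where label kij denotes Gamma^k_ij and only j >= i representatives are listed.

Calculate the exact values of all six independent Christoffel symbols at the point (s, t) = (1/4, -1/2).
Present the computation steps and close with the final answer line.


E = 285/16, F = -87/16, G = 129/16 at the point
E_s = 0, E_t = -27/2, F_s = 5/4, F_t = 13/8, G_s = -11/2, G_t = 7/4
EG - F^2 = 7299/64;  g^inv = (64/7299) * [[129/16, 87/16], [87/16, 285/16]]
first-kind symbols [ij,l] = (1/2)(d_i g_jl + d_j g_il - d_l g_ij): [ss,s] = E_s/2 = 0, [ss,t] = F_s - E_t/2 = 8, [st,s] = E_t/2 = -27/4, [st,t] = G_s/2 = -11/4, [tt,s] = F_t - G_s/2 = 35/8, [tt,t] = G_t/2 = 7/8
Gamma^s_ij = (G*[ij,s] - F*[ij,t])/(EG - F^2), Gamma^t_ij = (E*[ij,t] - F*[ij,s])/(EG - F^2)

Answer: Gamma_sss = 928/2433, Gamma_sst = -1480/2433, Gamma_stt = 854/2433, Gamma_tss = 3040/2433, Gamma_tst = -1828/2433, Gamma_ttt = 280/811


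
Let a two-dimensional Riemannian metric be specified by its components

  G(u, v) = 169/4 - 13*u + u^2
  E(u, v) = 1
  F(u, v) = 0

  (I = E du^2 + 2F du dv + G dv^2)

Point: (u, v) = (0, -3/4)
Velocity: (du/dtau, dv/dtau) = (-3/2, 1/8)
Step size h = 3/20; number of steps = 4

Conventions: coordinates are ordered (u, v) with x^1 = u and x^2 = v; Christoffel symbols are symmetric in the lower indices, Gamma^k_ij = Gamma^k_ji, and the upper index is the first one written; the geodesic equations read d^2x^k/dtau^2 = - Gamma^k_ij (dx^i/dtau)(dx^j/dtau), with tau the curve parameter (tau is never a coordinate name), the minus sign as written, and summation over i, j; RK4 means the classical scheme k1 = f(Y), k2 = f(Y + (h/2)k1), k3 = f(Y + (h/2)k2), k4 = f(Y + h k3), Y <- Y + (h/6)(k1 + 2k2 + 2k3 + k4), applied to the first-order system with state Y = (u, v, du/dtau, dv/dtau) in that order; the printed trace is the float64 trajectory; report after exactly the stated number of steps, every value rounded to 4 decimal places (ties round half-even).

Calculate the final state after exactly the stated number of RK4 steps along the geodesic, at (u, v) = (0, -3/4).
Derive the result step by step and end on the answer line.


f(Y) = (du/dtau, dv/dtau, -Gamma^u_ij Y'^i Y'^j, -Gamma^v_ij Y'^i Y'^j) with the Gammas evaluated at the stage position; h = 0.150000; intermediate values shown to 6 dp
step 0: u = 0.0000, v = -0.7500, du/dtau = -1.5000, dv/dtau = 0.1250
step 1:
  k1: at (u, v) = (0.000000, -0.750000), (du/dtau, dv/dtau) = (-1.500000, 0.125000); Gamma_uuu = 0.000000, Gamma_uuv = 0.000000, Gamma_uvv = 6.500000, Gamma_vuu = 0.000000, Gamma_vuv = -0.153846, Gamma_vvv = 0.000000; k1 = (-1.500000, 0.125000, -0.101562, -0.057692)
  k2: at (u, v) = (-0.112500, -0.740625), (du/dtau, dv/dtau) = (-1.507617, 0.120673); Gamma_uuu = 0.000000, Gamma_uuv = 0.000000, Gamma_uvv = 6.612500, Gamma_vuu = 0.000000, Gamma_vuv = -0.151229, Gamma_vvv = 0.000000; k2 = (-1.507617, 0.120673, -0.096291, -0.055026)
  k3: at (u, v) = (-0.113071, -0.740950), (du/dtau, dv/dtau) = (-1.507222, 0.120873); Gamma_uuu = 0.000000, Gamma_uuv = 0.000000, Gamma_uvv = 6.613071, Gamma_vuu = 0.000000, Gamma_vuv = -0.151216, Gamma_vvv = 0.000000; k3 = (-1.507222, 0.120873, -0.096619, -0.055098)
  k4: at (u, v) = (-0.226083, -0.731869), (du/dtau, dv/dtau) = (-1.514493, 0.116735); Gamma_uuu = 0.000000, Gamma_uuv = 0.000000, Gamma_uvv = 6.726083, Gamma_vuu = 0.000000, Gamma_vuv = -0.148675, Gamma_vvv = 0.000000; k4 = (-1.514493, 0.116735, -0.091657, -0.052570)
  Y <- Y + (h/6)(k1 + 2k2 + 2k3 + k4): u = -0.2261, v = -0.7319, du/dtau = -1.5145, dv/dtau = 0.1167
step 2:
  k1: at (u, v) = (-0.226104, -0.731879), (du/dtau, dv/dtau) = (-1.514476, 0.116737); Gamma_uuu = 0.000000, Gamma_uuv = 0.000000, Gamma_uvv = 6.726104, Gamma_vuu = 0.000000, Gamma_vuv = -0.148674, Gamma_vvv = 0.000000; k1 = (-1.514476, 0.116737, -0.091661, -0.052570)
  k2: at (u, v) = (-0.339690, -0.723124), (du/dtau, dv/dtau) = (-1.521351, 0.112795); Gamma_uuu = 0.000000, Gamma_uuv = 0.000000, Gamma_uvv = 6.839690, Gamma_vuu = 0.000000, Gamma_vuv = -0.146205, Gamma_vvv = 0.000000; k2 = (-1.521351, 0.112795, -0.087019, -0.050178)
  k3: at (u, v) = (-0.340206, -0.723420), (du/dtau, dv/dtau) = (-1.521002, 0.112974); Gamma_uuu = 0.000000, Gamma_uuv = 0.000000, Gamma_uvv = 6.840206, Gamma_vuu = 0.000000, Gamma_vuv = -0.146194, Gamma_vvv = 0.000000; k3 = (-1.521002, 0.112974, -0.087302, -0.050242)
  k4: at (u, v) = (-0.454255, -0.714933), (du/dtau, dv/dtau) = (-1.527571, 0.109201); Gamma_uuu = 0.000000, Gamma_uuv = 0.000000, Gamma_uvv = 6.954255, Gamma_vuu = 0.000000, Gamma_vuv = -0.143797, Gamma_vvv = 0.000000; k4 = (-1.527571, 0.109201, -0.082928, -0.047974)
  Y <- Y + (h/6)(k1 + 2k2 + 2k3 + k4): u = -0.4543, v = -0.7149, du/dtau = -1.5276, dv/dtau = 0.1092
step 3:
  k1: at (u, v) = (-0.454273, -0.714942), (du/dtau, dv/dtau) = (-1.527557, 0.109203); Gamma_uuu = 0.000000, Gamma_uuv = 0.000000, Gamma_uvv = 6.954273, Gamma_vuu = 0.000000, Gamma_vuv = -0.143796, Gamma_vvv = 0.000000; k1 = (-1.527557, 0.109203, -0.082931, -0.047974)
  k2: at (u, v) = (-0.568840, -0.706752), (du/dtau, dv/dtau) = (-1.533777, 0.105605); Gamma_uuu = 0.000000, Gamma_uuv = 0.000000, Gamma_uvv = 7.068840, Gamma_vuu = 0.000000, Gamma_vuv = -0.141466, Gamma_vvv = 0.000000; k2 = (-1.533777, 0.105605, -0.078834, -0.045828)
  k3: at (u, v) = (-0.569306, -0.707022), (du/dtau, dv/dtau) = (-1.533469, 0.105766); Gamma_uuu = 0.000000, Gamma_uuv = 0.000000, Gamma_uvv = 7.069306, Gamma_vuu = 0.000000, Gamma_vuv = -0.141457, Gamma_vvv = 0.000000; k3 = (-1.533469, 0.105766, -0.079080, -0.045885)
  k4: at (u, v) = (-0.684294, -0.699078), (du/dtau, dv/dtau) = (-1.539419, 0.102320); Gamma_uuu = 0.000000, Gamma_uuv = 0.000000, Gamma_uvv = 7.184294, Gamma_vuu = 0.000000, Gamma_vuv = -0.139193, Gamma_vvv = 0.000000; k4 = (-1.539419, 0.102320, -0.075215, -0.043849)
  Y <- Y + (h/6)(k1 + 2k2 + 2k3 + k4): u = -0.6843, v = -0.6991, du/dtau = -1.5394, dv/dtau = 0.1023
step 4:
  k1: at (u, v) = (-0.684310, -0.699086), (du/dtau, dv/dtau) = (-1.539406, 0.102321); Gamma_uuu = 0.000000, Gamma_uuv = 0.000000, Gamma_uvv = 7.184310, Gamma_vuu = 0.000000, Gamma_vuv = -0.139192, Gamma_vvv = 0.000000; k1 = (-1.539406, 0.102321, -0.075217, -0.043850)
  k2: at (u, v) = (-0.799765, -0.691412), (du/dtau, dv/dtau) = (-1.545047, 0.099033); Gamma_uuu = 0.000000, Gamma_uuv = 0.000000, Gamma_uvv = 7.299765, Gamma_vuu = 0.000000, Gamma_vuv = -0.136991, Gamma_vvv = 0.000000; k2 = (-1.545047, 0.099033, -0.071592, -0.041922)
  k3: at (u, v) = (-0.800188, -0.691658), (du/dtau, dv/dtau) = (-1.544776, 0.099177); Gamma_uuu = 0.000000, Gamma_uuv = 0.000000, Gamma_uvv = 7.300188, Gamma_vuu = 0.000000, Gamma_vuv = -0.136983, Gamma_vvv = 0.000000; k3 = (-1.544776, 0.099177, -0.071806, -0.041973)
  k4: at (u, v) = (-0.916026, -0.684209), (du/dtau, dv/dtau) = (-1.550177, 0.096025); Gamma_uuu = 0.000000, Gamma_uuv = 0.000000, Gamma_uvv = 7.416026, Gamma_vuu = 0.000000, Gamma_vuv = -0.134843, Gamma_vvv = 0.000000; k4 = (-1.550177, 0.096025, -0.068382, -0.040145)
  Y <- Y + (h/6)(k1 + 2k2 + 2k3 + k4): u = -0.9160, v = -0.6842, du/dtau = -1.5502, dv/dtau = 0.0960

Answer: u = -0.9160, v = -0.6842, du/dtau = -1.5502, dv/dtau = 0.0960


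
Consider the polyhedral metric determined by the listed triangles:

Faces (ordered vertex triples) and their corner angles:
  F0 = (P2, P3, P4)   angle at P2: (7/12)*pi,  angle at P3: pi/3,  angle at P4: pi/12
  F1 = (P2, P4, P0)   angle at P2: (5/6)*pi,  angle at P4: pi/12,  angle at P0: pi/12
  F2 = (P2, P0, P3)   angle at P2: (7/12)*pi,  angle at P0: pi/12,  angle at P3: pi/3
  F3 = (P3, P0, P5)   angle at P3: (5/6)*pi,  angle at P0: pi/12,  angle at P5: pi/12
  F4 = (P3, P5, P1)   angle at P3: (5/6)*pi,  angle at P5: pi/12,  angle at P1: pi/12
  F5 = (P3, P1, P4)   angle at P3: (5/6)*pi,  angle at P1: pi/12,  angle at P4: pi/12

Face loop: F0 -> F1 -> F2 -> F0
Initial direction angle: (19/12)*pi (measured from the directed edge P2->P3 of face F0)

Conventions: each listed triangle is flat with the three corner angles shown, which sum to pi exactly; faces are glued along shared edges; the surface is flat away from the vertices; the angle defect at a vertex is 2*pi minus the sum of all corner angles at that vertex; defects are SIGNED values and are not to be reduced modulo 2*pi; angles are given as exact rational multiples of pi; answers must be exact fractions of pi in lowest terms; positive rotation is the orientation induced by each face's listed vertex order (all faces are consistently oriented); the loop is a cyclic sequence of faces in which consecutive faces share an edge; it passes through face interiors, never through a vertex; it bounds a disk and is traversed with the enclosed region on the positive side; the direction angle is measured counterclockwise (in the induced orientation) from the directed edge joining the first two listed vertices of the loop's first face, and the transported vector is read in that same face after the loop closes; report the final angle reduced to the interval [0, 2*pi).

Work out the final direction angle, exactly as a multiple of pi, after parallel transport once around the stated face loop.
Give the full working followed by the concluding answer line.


enclosed vertex P2: corner angles sum to 2*pi, defect = 2*pi - 2*pi = 0
by Gauss-Bonnet the loop rotates the vector by the enclosed defect sum (positive orientation, mod 2*pi)
final angle = (19/12)*pi + 0 = (19/12)*pi (mod 2*pi)

Answer: final direction angle = (19/12)*pi


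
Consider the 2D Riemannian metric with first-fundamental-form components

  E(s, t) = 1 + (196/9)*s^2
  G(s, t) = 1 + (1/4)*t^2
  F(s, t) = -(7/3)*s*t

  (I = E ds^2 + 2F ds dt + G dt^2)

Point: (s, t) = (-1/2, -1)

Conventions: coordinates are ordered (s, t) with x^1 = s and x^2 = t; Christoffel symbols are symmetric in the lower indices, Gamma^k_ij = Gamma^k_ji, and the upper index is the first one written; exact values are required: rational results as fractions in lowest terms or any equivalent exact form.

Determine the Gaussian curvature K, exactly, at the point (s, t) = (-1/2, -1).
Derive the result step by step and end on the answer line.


E = 58/9, F = -7/6, G = 5/4, EG - F^2 = 241/36 at the point
E_s = -196/9, E_t = 0, F_s = 7/3, F_t = 7/6, G_s = 0, G_t = -1/2
E_tt = 0, F_st = -7/3, G_ss = 0
Evaluate Brioschi's two determinant matrices M1, M2 and divide by (EG - F^2)^2.
M1 = [[-E_tt/2 + F_st - G_ss/2, E_s/2, F_s - E_t/2], [F_t - G_s/2, E, F], [G_t/2, F, G]] = [[-7/3, -98/9, 7/3], [7/6, 58/9, -7/6], [-1/4, -7/6, 5/4]]; det M1 = -7/3
M2 = [[0, E_t/2, G_s/2], [E_t/2, E, F], [G_s/2, F, G]] = [[0, 0, 0], [0, 58/9, -7/6], [0, -7/6, 5/4]]; det M2 = 0
det M1 - det M2 = -7/3; K = -7/3 / (241/36)^2 = -3024/58081

Answer: K = -3024/58081


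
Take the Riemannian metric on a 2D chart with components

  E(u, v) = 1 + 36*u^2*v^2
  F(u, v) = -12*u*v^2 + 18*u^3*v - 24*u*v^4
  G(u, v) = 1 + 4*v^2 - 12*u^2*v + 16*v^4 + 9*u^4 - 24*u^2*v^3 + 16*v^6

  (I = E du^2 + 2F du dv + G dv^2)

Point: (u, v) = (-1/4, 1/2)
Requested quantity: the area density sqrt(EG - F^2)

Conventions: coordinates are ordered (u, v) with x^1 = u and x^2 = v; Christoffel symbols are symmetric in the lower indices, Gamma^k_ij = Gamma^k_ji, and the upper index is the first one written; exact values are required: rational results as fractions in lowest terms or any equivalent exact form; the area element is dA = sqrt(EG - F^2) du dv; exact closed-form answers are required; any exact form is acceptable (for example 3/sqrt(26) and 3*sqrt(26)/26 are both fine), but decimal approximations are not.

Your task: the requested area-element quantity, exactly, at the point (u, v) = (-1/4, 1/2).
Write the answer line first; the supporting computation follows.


Answer: sqrt(EG - F^2) = 29/16

E = 25/16, F = 63/64, G = 697/256; EG - F^2 = 841/256


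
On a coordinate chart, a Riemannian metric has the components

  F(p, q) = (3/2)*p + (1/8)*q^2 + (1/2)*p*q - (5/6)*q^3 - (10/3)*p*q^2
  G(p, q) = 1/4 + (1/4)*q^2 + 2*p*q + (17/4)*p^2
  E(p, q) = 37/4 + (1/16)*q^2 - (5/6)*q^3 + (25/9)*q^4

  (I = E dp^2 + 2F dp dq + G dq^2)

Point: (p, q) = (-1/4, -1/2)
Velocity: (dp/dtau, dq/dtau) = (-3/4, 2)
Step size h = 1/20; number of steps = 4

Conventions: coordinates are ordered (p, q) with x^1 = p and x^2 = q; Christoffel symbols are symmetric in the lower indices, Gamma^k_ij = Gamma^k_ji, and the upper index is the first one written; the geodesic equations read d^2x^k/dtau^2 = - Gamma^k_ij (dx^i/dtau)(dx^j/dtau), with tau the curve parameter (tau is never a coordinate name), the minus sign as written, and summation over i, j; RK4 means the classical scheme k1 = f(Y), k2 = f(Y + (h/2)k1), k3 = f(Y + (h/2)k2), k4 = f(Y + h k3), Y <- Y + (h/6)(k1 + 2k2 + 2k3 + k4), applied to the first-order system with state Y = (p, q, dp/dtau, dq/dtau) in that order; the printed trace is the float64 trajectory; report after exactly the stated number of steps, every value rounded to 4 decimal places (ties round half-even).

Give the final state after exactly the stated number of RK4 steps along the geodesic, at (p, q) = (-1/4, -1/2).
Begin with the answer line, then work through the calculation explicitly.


Answer: p = -0.4063, q = -0.1896, dp/dtau = -0.8168, dq/dtau = 1.1419

f(Y) = (dp/dtau, dq/dtau, -Gamma^p_ij Y'^i Y'^j, -Gamma^q_ij Y'^i Y'^j) with the Gammas evaluated at the stage position; h = 0.050000; intermediate values shown to 6 dp
step 0: p = -0.2500, q = -0.5000, dp/dtau = -0.7500, dq/dtau = 2.0000
step 1:
  k1: at (p, q) = (-0.250000, -0.500000), (dp/dtau, dq/dtau) = (-0.750000, 2.000000); Gamma_ppp = -0.005753, Gamma_ppq = -0.102621, Gamma_pqq = -0.013800, Gamma_qpp = 1.757031, Gamma_qpq = -1.882920, Gamma_qqq = -0.452309; k1 = (-0.750000, 2.000000, -0.249427, -4.827852)
  k2: at (p, q) = (-0.268750, -0.450000), (dp/dtau, dq/dtau) = (-0.756236, 1.879304); Gamma_ppp = 0.010373, Gamma_ppq = -0.095251, Gamma_pqq = 0.000623, Gamma_qpp = 1.634118, Gamma_qpq = -1.881074, Gamma_qqq = -0.448769; k2 = (-0.756236, 1.879304, -0.278873, -4.696337)
  k3: at (p, q) = (-0.268906, -0.453017), (dp/dtau, dq/dtau) = (-0.756972, 1.882592); Gamma_ppp = 0.009557, Gamma_ppq = -0.095732, Gamma_pqq = -0.000196, Gamma_qpp = 1.632458, Gamma_qpq = -1.878724, Gamma_qqq = -0.448419; k3 = (-0.756972, 1.882592, -0.277630, -4.700767)
  k4: at (p, q) = (-0.287849, -0.405870), (dp/dtau, dq/dtau) = (-0.763882, 1.764962); Gamma_ppp = 0.022848, Gamma_ppq = -0.091888, Gamma_pqq = 0.014029, Gamma_qpp = 1.543770, Gamma_qpq = -1.872328, Gamma_qqq = -0.441703; k4 = (-0.763882, 1.764962, -0.304806, -4.573492)
  Y <- Y + (h/6)(k1 + 2k2 + 2k3 + k4): p = -0.2878, q = -0.4059, dp/dtau = -0.7639, dq/dtau = 1.7650
step 2:
  k1: at (p, q) = (-0.287836, -0.405927), (dp/dtau, dq/dtau) = (-0.763894, 1.765037); Gamma_ppp = 0.022833, Gamma_ppq = -0.091893, Gamma_pqq = 0.014013, Gamma_qpp = 1.543800, Gamma_qpq = -1.872316, Gamma_qqq = -0.441708; k1 = (-0.763894, 1.765037, -0.304776, -4.573672)
  k2: at (p, q) = (-0.306933, -0.361801), (dp/dtau, dq/dtau) = (-0.771513, 1.650695); Gamma_ppp = 0.034062, Gamma_ppq = -0.090954, Gamma_pqq = 0.028011, Gamma_qpp = 1.479708, Gamma_qpq = -1.862374, Gamma_qqq = -0.432341; k2 = (-0.771513, 1.650695, -0.328264, -4.446320)
  k3: at (p, q) = (-0.307124, -0.364660), (dp/dtau, dq/dtau) = (-0.772100, 1.653879); Gamma_ppp = 0.033386, Gamma_ppq = -0.091130, Gamma_pqq = 0.027247, Gamma_qpp = 1.475455, Gamma_qpq = -1.860126, Gamma_qqq = -0.432241; k3 = (-0.772100, 1.653879, -0.327170, -4.447875)
  k4: at (p, q) = (-0.326441, -0.323233), (dp/dtau, dq/dtau) = (-0.780252, 1.542643); Gamma_ppp = 0.043179, Gamma_ppq = -0.092260, Gamma_pqq = 0.041143, Gamma_qpp = 1.426219, Gamma_qpq = -1.847379, Gamma_qqq = -0.420879; k4 = (-0.780252, 1.542643, -0.346294, -4.313885)
  Y <- Y + (h/6)(k1 + 2k2 + 2k3 + k4): p = -0.3264, q = -0.3233, dp/dtau = -0.7802, dq/dtau = 1.5427
step 3:
  k1: at (p, q) = (-0.326431, -0.323287), (dp/dtau, dq/dtau) = (-0.780243, 1.542738); Gamma_ppp = 0.043167, Gamma_ppq = -0.092260, Gamma_pqq = 0.041126, Gamma_qpp = 1.426196, Gamma_qpq = -1.847365, Gamma_qqq = -0.420887; k1 = (-0.780243, 1.542738, -0.346269, -4.313897)
  k2: at (p, q) = (-0.345937, -0.284718), (dp/dtau, dq/dtau) = (-0.788900, 1.434890); Gamma_ppp = 0.051734, Gamma_ppq = -0.094996, Gamma_pqq = 0.054886, Gamma_qpp = 1.386179, Gamma_qpq = -1.832119, Gamma_qqq = -0.407927; k2 = (-0.788900, 1.434890, -0.360272, -4.170681)
  k3: at (p, q) = (-0.346153, -0.287415), (dp/dtau, dq/dtau) = (-0.789250, 1.438470); Gamma_ppp = 0.051118, Gamma_ppq = -0.094978, Gamma_pqq = 0.054173, Gamma_qpp = 1.380819, Gamma_qpq = -1.829902, Gamma_qqq = -0.407987; k3 = (-0.789250, 1.438470, -0.359597, -4.170949)
  k4: at (p, q) = (-0.365893, -0.251363), (dp/dtau, dq/dtau) = (-0.798223, 1.334190); Gamma_ppp = 0.058669, Gamma_ppq = -0.098762, Gamma_pqq = 0.067914, Gamma_qpp = 1.345188, Gamma_qpq = -1.812444, Gamma_qqq = -0.393878; k4 = (-0.798223, 1.334190, -0.368634, -4.016410)
  Y <- Y + (h/6)(k1 + 2k2 + 2k3 + k4): p = -0.3659, q = -0.2514, dp/dtau = -0.7982, dq/dtau = 1.3343
step 4:
  k1: at (p, q) = (-0.365887, -0.251423), (dp/dtau, dq/dtau) = (-0.798198, 1.334291); Gamma_ppp = 0.058655, Gamma_ppq = -0.098759, Gamma_pqq = 0.067896, Gamma_qpp = 1.345115, Gamma_qpq = -1.812418, Gamma_qqq = -0.393887; k1 = (-0.798198, 1.334291, -0.368611, -4.016305)
  k2: at (p, q) = (-0.385842, -0.218066), (dp/dtau, dq/dtau) = (-0.807414, 1.233883); Gamma_ppp = 0.065192, Gamma_ppq = -0.103265, Gamma_pqq = 0.081570, Gamma_qpp = 1.310766, Gamma_qpq = -1.792764, Gamma_qqq = -0.378931; k2 = (-0.807414, 1.233883, -0.372444, -3.849698)
  k3: at (p, q) = (-0.386072, -0.220576), (dp/dtau, dq/dtau) = (-0.807510, 1.238049); Gamma_ppp = 0.064627, Gamma_ppq = -0.103136, Gamma_pqq = 0.080906, Gamma_qpp = 1.305328, Gamma_qpq = -1.790620, Gamma_qqq = -0.379088; k3 = (-0.807510, 1.238049, -0.372370, -3.850409)
  k4: at (p, q) = (-0.406262, -0.189521), (dp/dtau, dq/dtau) = (-0.816817, 1.141771); Gamma_ppp = 0.070258, Gamma_ppq = -0.108024, Gamma_pqq = 0.094622, Gamma_qpp = 1.270653, Gamma_qpq = -1.769027, Gamma_qqq = -0.363583; k4 = (-0.816817, 1.141771, -0.371719, -3.673437)
  Y <- Y + (h/6)(k1 + 2k2 + 2k3 + k4): p = -0.4063, q = -0.1896, dp/dtau = -0.8168, dq/dtau = 1.1419


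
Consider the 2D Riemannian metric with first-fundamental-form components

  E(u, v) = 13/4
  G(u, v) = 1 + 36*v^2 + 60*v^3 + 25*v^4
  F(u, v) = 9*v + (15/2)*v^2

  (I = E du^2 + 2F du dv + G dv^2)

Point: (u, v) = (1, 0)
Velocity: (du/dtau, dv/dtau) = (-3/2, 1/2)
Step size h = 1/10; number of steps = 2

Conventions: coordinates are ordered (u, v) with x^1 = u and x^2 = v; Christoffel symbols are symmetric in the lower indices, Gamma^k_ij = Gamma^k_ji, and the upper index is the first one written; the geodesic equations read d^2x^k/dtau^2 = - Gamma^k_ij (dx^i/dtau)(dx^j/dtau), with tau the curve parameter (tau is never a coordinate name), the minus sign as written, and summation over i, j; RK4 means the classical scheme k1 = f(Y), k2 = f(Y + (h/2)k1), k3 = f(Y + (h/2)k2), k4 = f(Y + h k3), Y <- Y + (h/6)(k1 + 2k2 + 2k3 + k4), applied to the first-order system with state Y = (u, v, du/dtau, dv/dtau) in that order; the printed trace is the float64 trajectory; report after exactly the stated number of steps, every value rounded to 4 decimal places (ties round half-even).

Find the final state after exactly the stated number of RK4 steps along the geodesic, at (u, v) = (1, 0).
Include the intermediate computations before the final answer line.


f(Y) = (du/dtau, dv/dtau, -Gamma^u_ij Y'^i Y'^j, -Gamma^v_ij Y'^i Y'^j) with the Gammas evaluated at the stage position; h = 0.100000; intermediate values shown to 6 dp
step 0: u = 1.0000, v = 0.0000, du/dtau = -1.5000, dv/dtau = 0.5000
step 1:
  k1: at (u, v) = (1.000000, 0.000000), (du/dtau, dv/dtau) = (-1.500000, 0.500000); Gamma_uuu = 0.000000, Gamma_uuv = 0.000000, Gamma_uvv = 2.769231, Gamma_vuu = 0.000000, Gamma_vuv = 0.000000, Gamma_vvv = 0.000000; k1 = (-1.500000, 0.500000, -0.692308, 0.000000)
  k2: at (u, v) = (0.925000, 0.025000), (du/dtau, dv/dtau) = (-1.534615, 0.500000); Gamma_uuu = 0.000000, Gamma_uuv = 0.000000, Gamma_uvv = 2.863953, Gamma_vuu = 0.000000, Gamma_vuv = 0.000000, Gamma_vvv = 0.292362; k2 = (-1.534615, 0.500000, -0.715988, -0.073090)
  k3: at (u, v) = (0.923269, 0.025000), (du/dtau, dv/dtau) = (-1.535799, 0.496345); Gamma_uuu = 0.000000, Gamma_uuv = 0.000000, Gamma_uvv = 2.863953, Gamma_vuu = 0.000000, Gamma_vuv = 0.000000, Gamma_vvv = 0.292362; k3 = (-1.535799, 0.496345, -0.705560, -0.072026)
  k4: at (u, v) = (0.846420, 0.049635), (du/dtau, dv/dtau) = (-1.570556, 0.492797); Gamma_uuu = 0.000000, Gamma_uuv = 0.000000, Gamma_uvv = 2.912134, Gamma_vuu = 0.000000, Gamma_vuv = 0.000000, Gamma_vvv = 0.602084; k4 = (-1.570556, 0.492797, -0.707210, -0.146216)
  Y <- Y + (h/6)(k1 + 2k2 + 2k3 + k4): u = 0.8465, v = 0.0498, du/dtau = -1.5707, dv/dtau = 0.4927
step 2:
  k1: at (u, v) = (0.846477, 0.049758), (du/dtau, dv/dtau) = (-1.570710, 0.492726); Gamma_uuu = 0.000000, Gamma_uuv = 0.000000, Gamma_uvv = 2.912254, Gamma_vuu = 0.000000, Gamma_vuv = 0.000000, Gamma_vvv = 0.603668; k1 = (-1.570710, 0.492726, -0.707033, -0.146558)
  k2: at (u, v) = (0.767941, 0.074394), (du/dtau, dv/dtau) = (-1.606062, 0.485398); Gamma_uuu = 0.000000, Gamma_uuv = 0.000000, Gamma_uvv = 2.911295, Gamma_vuu = 0.000000, Gamma_vuv = 0.000000, Gamma_vvv = 0.920046; k2 = (-1.606062, 0.485398, -0.685934, -0.216773)
  k3: at (u, v) = (0.766174, 0.074028), (du/dtau, dv/dtau) = (-1.605007, 0.481887); Gamma_uuu = 0.000000, Gamma_uuv = 0.000000, Gamma_uvv = 2.911671, Gamma_vuu = 0.000000, Gamma_vuv = 0.000000, Gamma_vvv = 0.915369; k3 = (-1.605007, 0.481887, -0.676135, -0.212563)
  k4: at (u, v) = (0.685976, 0.097947), (du/dtau, dv/dtau) = (-1.638324, 0.471470); Gamma_uuu = 0.000000, Gamma_uuv = 0.000000, Gamma_uvv = 2.865096, Gamma_vuu = 0.000000, Gamma_vuv = 0.000000, Gamma_vvv = 1.214130; k4 = (-1.638324, 0.471470, -0.636864, -0.269881)
  Y <- Y + (h/6)(k1 + 2k2 + 2k3 + k4): u = 0.6860, v = 0.0981, du/dtau = -1.6385, dv/dtau = 0.4715

Answer: u = 0.6860, v = 0.0981, du/dtau = -1.6385, dv/dtau = 0.4715


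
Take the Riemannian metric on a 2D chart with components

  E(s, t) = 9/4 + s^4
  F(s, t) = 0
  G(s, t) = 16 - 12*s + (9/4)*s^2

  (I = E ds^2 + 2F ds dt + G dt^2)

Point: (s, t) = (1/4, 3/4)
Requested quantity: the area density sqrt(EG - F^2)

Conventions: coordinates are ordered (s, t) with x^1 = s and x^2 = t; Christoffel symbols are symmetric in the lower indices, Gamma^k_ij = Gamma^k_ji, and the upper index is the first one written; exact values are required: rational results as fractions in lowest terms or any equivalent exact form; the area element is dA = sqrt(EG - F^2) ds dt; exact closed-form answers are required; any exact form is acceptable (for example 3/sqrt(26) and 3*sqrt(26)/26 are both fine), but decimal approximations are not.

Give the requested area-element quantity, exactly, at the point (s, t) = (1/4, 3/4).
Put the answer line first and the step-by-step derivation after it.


Answer: sqrt(EG - F^2) = 29*sqrt(577)/128

E = 577/256, F = 0, G = 841/64; EG - F^2 = 485257/16384


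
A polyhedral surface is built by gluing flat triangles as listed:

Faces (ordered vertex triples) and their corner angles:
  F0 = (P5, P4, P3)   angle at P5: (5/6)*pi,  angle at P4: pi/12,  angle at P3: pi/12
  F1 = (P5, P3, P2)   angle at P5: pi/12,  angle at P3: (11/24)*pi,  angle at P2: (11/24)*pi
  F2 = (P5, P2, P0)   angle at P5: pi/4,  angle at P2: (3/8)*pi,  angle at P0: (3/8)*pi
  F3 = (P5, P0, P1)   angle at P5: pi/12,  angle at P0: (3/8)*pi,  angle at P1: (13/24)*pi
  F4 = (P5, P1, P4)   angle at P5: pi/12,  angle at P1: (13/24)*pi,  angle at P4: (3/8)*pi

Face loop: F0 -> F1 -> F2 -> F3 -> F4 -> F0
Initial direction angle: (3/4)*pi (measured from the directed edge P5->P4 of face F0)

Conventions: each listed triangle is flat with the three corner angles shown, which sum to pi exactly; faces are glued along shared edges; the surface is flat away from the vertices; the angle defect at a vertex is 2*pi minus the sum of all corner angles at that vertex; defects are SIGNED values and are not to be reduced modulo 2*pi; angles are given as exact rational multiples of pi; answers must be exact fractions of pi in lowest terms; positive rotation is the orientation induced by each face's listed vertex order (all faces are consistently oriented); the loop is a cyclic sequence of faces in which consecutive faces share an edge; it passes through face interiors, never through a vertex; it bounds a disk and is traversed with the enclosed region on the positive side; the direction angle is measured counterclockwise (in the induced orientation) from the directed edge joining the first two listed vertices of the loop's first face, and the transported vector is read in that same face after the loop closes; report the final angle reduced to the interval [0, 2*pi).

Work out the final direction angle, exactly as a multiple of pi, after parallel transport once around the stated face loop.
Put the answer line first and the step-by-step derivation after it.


Answer: final direction angle = (17/12)*pi

enclosed vertex P5: corner angles sum to (4/3)*pi, defect = 2*pi - (4/3)*pi = (2/3)*pi
holonomy = initial angle + sum of enclosed defects (mod 2*pi), positive in the induced orientation
final angle = (3/4)*pi + (2/3)*pi = (17/12)*pi (mod 2*pi)


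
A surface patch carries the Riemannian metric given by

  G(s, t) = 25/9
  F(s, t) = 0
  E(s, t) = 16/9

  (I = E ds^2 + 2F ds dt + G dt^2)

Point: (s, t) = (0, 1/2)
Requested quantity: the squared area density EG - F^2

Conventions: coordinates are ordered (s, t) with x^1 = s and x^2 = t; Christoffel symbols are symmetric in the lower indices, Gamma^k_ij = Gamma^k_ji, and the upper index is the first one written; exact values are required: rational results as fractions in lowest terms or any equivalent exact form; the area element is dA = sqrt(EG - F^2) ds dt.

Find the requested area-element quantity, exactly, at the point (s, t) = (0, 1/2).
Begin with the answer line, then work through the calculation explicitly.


Answer: EG - F^2 = 400/81

E = 16/9, F = 0, G = 25/9; EG - F^2 = 400/81


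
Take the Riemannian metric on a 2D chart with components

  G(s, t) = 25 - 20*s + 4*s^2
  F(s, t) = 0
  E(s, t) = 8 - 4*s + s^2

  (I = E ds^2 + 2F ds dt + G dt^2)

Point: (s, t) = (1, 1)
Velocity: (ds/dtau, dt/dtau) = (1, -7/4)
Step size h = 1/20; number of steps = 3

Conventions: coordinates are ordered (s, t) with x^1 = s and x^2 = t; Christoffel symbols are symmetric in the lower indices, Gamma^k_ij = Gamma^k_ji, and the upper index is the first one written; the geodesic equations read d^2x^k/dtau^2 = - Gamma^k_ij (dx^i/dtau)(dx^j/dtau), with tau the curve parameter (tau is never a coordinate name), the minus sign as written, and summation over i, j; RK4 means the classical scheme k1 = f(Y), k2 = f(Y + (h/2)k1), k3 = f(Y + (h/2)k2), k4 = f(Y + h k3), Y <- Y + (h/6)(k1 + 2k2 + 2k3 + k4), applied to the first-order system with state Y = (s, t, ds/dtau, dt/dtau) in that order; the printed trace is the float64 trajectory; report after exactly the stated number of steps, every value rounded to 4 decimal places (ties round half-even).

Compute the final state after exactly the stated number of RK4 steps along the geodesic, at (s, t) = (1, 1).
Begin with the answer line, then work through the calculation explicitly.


Answer: s = 1.1055, t = 0.7145, ds/dtau = 0.3743, dt/dtau = -2.0248

f(Y) = (ds/dtau, dt/dtau, -Gamma^s_ij Y'^i Y'^j, -Gamma^t_ij Y'^i Y'^j) with the Gammas evaluated at the stage position; h = 0.050000; intermediate values shown to 6 dp
step 0: s = 1.0000, t = 1.0000, ds/dtau = 1.0000, dt/dtau = -1.7500
step 1:
  k1: at (s, t) = (1.000000, 1.000000), (ds/dtau, dt/dtau) = (1.000000, -1.750000); Gamma_sss = -0.200000, Gamma_sst = 0.000000, Gamma_stt = 1.200000, Gamma_tss = 0.000000, Gamma_tst = -0.666667, Gamma_ttt = 0.000000; k1 = (1.000000, -1.750000, -3.475000, -2.333333)
  k2: at (s, t) = (1.025000, 0.956250), (ds/dtau, dt/dtau) = (0.913125, -1.808333); Gamma_sss = -0.196945, Gamma_sst = 0.000000, Gamma_stt = 1.191769, Gamma_tss = 0.000000, Gamma_tst = -0.677966, Gamma_ttt = 0.000000; k2 = (0.913125, -1.808333, -3.732954, -2.238962)
  k3: at (s, t) = (1.022828, 0.954792), (ds/dtau, dt/dtau) = (0.906676, -1.805974); Gamma_sss = -0.197215, Gamma_sst = 0.000000, Gamma_stt = 1.192502, Gamma_tss = 0.000000, Gamma_tst = -0.676969, Gamma_ttt = 0.000000; k3 = (0.906676, -1.805974, -3.727274, -2.216985)
  k4: at (s, t) = (1.045334, 0.909701), (ds/dtau, dt/dtau) = (0.813636, -1.860849); Gamma_sss = -0.194378, Gamma_sst = 0.000000, Gamma_stt = 1.184729, Gamma_tss = 0.000000, Gamma_tst = -0.687443, Gamma_ttt = 0.000000; k4 = (0.813636, -1.860849, -3.973754, -2.081652)
  Y <- Y + (h/6)(k1 + 2k2 + 2k3 + k4): s = 1.0454, t = 0.9097, ds/dtau = 0.8136, dt/dtau = -1.8611
step 2:
  k1: at (s, t) = (1.045444, 0.909671), (ds/dtau, dt/dtau) = (0.813590, -1.861057); Gamma_sss = -0.194364, Gamma_sst = 0.000000, Gamma_stt = 1.184690, Gamma_tss = 0.000000, Gamma_tst = -0.687495, Gamma_ttt = 0.000000; k1 = (0.813590, -1.861057, -3.974561, -2.081923)
  k2: at (s, t) = (1.065783, 0.863145), (ds/dtau, dt/dtau) = (0.714226, -1.913105); Gamma_sss = -0.191722, Gamma_sst = 0.000000, Gamma_stt = 1.177334, Gamma_tss = 0.000000, Gamma_tst = -0.697245, Gamma_ttt = 0.000000; k2 = (0.714226, -1.913105, -4.211208, -1.905416)
  k3: at (s, t) = (1.063299, 0.861843), (ds/dtau, dt/dtau) = (0.708310, -1.908693); Gamma_sss = -0.192049, Gamma_sst = 0.000000, Gamma_stt = 1.178249, Gamma_tss = 0.000000, Gamma_tst = -0.696039, Gamma_ttt = 0.000000; k3 = (0.708310, -1.908693, -4.196138, -1.882014)
  k4: at (s, t) = (1.080859, 0.814236), (ds/dtau, dt/dtau) = (0.603783, -1.955158); Gamma_sss = -0.189716, Gamma_sst = 0.000000, Gamma_stt = 1.171677, Gamma_tss = 0.000000, Gamma_tst = -0.704652, Gamma_ttt = 0.000000; k4 = (0.603783, -1.955158, -4.409740, -1.663670)
  Y <- Y + (h/6)(k1 + 2k2 + 2k3 + k4): s = 1.0810, t = 0.8142, ds/dtau = 0.6036, dt/dtau = -1.9554
step 3:
  k1: at (s, t) = (1.080964, 0.814173), (ds/dtau, dt/dtau) = (0.603598, -1.955394); Gamma_sss = -0.189702, Gamma_sst = 0.000000, Gamma_stt = 1.171637, Gamma_tss = 0.000000, Gamma_tst = -0.704704, Gamma_ttt = 0.000000; k1 = (0.603598, -1.955394, -4.410718, -1.663485)
  k2: at (s, t) = (1.096054, 0.765288), (ds/dtau, dt/dtau) = (0.493330, -1.996982); Gamma_sss = -0.187653, Gamma_sst = 0.000000, Gamma_stt = 1.165797, Gamma_tss = 0.000000, Gamma_tst = -0.712278, Gamma_ttt = 0.000000; k2 = (0.493330, -1.996982, -4.603455, -1.403432)
  k3: at (s, t) = (1.093297, 0.764248), (ds/dtau, dt/dtau) = (0.488512, -1.990480); Gamma_sss = -0.188030, Gamma_sst = 0.000000, Gamma_stt = 1.166877, Gamma_tss = 0.000000, Gamma_tst = -0.710882, Gamma_ttt = 0.000000; k3 = (0.488512, -1.990480, -4.578309, -1.382486)
  k4: at (s, t) = (1.105390, 0.714649), (ds/dtau, dt/dtau) = (0.374683, -2.024519); Gamma_sss = -0.186364, Gamma_sst = 0.000000, Gamma_stt = 1.162096, Gamma_tss = 0.000000, Gamma_tst = -0.717046, Gamma_ttt = 0.000000; k4 = (0.374683, -2.024519, -4.736892, -1.087834)
  Y <- Y + (h/6)(k1 + 2k2 + 2k3 + k4): s = 1.1055, t = 0.7145, ds/dtau = 0.3743, dt/dtau = -2.0248


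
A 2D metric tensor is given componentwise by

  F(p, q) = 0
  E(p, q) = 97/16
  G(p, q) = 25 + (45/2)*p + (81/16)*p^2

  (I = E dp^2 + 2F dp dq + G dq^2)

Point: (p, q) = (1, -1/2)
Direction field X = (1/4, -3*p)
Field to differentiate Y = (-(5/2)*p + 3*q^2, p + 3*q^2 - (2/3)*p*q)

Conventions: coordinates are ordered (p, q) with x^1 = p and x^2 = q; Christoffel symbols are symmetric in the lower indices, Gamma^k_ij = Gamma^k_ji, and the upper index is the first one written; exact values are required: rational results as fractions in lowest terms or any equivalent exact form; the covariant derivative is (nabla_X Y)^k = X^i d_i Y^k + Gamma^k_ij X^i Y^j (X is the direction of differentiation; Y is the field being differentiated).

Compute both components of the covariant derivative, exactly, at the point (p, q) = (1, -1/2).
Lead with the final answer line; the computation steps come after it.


Answer: (nabla_X Y)^p = 19549/776, (nabla_X Y)^q = 18269/1392

E = 97/16, F = 0, G = 841/16 at the point
E_p = 0, E_q = 0, F_p = 0, F_q = 0, G_p = 261/8, G_q = 0
EG - F^2 = 81577/256;  g^inv = (256/81577) * [[841/16, 0], [0, 97/16]]
first-kind symbols [ij,l] = (1/2)(d_i g_jl + d_j g_il - d_l g_ij): [pp,p] = E_p/2 = 0, [pp,q] = F_p - E_q/2 = 0, [pq,p] = E_q/2 = 0, [pq,q] = G_p/2 = 261/16, [qq,p] = F_q - G_p/2 = -261/16, [qq,q] = G_q/2 = 0
Gamma^p_ij = (G*[ij,p] - F*[ij,q])/(EG - F^2), Gamma^q_ij = (E*[ij,q] - F*[ij,p])/(EG - F^2)
Gamma_ppp = 0, Gamma_ppq = 0, Gamma_pqq = -261/97, Gamma_qpp = 0, Gamma_qpq = 9/29, Gamma_qqq = 0
X = (1/4, -3), Y = (-7/4, 25/12) at the point


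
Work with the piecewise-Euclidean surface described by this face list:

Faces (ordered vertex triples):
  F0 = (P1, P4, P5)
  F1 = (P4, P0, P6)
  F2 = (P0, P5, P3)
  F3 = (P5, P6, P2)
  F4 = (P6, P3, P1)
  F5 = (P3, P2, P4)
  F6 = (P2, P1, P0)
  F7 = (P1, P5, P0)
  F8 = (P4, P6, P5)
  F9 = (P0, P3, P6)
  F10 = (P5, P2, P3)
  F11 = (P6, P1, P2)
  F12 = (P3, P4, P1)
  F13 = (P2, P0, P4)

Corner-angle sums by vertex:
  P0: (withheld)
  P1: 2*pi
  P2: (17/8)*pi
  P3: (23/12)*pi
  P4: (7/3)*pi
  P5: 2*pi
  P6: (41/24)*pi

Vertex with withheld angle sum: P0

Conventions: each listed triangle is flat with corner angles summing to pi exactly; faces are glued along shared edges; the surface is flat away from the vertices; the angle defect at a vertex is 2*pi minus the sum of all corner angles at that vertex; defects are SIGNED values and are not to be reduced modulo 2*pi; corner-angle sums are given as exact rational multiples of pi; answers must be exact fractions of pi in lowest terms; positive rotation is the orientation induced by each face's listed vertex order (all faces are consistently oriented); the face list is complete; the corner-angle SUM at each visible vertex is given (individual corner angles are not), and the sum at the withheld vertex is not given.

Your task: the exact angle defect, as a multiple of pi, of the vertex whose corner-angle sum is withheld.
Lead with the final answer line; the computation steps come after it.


Answer: defect(P0) = pi/12

V = 7, E = 21, F = 14; chi = V - E + F = 0
Gauss-Bonnet: total defect = 2*pi*chi = 0; visible defects sum to -pi/12
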